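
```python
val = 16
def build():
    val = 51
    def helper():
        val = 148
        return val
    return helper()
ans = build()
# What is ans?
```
148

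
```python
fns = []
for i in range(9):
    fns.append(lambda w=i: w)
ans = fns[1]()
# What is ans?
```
1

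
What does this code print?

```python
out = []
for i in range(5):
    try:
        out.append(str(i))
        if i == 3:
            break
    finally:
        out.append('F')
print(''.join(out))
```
0F1F2F3F

finally runs even when breaking out of loop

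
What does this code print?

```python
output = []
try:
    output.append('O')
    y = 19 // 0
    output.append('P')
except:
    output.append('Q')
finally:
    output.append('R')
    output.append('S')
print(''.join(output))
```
OQRS

Code before exception runs, then except, then all of finally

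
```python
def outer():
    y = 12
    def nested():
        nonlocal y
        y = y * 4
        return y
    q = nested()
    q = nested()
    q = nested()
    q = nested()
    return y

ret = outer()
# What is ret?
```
3072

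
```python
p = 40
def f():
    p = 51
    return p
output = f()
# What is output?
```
51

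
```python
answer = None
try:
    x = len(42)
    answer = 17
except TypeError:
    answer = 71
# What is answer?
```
71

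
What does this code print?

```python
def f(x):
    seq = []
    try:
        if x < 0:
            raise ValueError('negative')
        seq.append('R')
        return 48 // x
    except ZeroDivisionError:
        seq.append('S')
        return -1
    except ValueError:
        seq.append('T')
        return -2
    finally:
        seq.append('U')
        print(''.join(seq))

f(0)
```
RSU

x=0 causes ZeroDivisionError, caught, finally prints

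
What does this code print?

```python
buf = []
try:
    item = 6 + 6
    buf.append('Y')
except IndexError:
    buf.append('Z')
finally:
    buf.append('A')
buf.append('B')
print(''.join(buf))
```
YAB

finally runs after normal execution too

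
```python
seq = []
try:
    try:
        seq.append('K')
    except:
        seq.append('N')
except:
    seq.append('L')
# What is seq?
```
['K']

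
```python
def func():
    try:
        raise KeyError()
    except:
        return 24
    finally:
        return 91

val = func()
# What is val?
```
91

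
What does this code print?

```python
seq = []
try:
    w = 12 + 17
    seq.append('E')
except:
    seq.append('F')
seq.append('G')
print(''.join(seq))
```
EG

No exception, try block completes normally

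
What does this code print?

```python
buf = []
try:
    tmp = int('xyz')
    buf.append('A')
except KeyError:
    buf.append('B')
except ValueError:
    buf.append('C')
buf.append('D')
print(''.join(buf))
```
CD

ValueError is caught by its specific handler, not KeyError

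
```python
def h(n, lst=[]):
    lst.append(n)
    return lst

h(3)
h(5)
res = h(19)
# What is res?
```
[3, 5, 19]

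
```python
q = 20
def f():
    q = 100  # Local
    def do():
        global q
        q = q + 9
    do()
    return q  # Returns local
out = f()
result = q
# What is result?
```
29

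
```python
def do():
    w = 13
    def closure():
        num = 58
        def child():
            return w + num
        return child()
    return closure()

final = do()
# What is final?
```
71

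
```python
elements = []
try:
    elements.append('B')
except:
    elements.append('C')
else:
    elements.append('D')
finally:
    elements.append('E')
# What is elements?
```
['B', 'D', 'E']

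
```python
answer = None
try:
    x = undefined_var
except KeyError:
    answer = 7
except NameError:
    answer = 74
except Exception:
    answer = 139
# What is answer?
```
74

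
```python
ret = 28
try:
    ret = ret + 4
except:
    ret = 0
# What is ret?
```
32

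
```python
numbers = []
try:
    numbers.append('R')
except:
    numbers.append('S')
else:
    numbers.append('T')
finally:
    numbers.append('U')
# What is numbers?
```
['R', 'T', 'U']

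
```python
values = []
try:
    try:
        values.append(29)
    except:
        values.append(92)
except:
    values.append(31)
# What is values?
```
[29]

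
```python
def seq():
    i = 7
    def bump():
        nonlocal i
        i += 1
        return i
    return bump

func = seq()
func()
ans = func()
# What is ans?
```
9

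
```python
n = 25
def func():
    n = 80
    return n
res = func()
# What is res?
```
80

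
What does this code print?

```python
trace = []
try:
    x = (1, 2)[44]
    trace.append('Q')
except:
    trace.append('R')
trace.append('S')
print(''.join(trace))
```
RS

Exception raised in try, caught by bare except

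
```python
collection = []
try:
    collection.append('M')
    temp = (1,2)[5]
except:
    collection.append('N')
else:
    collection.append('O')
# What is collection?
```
['M', 'N']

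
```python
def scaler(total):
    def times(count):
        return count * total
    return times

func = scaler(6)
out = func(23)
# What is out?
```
138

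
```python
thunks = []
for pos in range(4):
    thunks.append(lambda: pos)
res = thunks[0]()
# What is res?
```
3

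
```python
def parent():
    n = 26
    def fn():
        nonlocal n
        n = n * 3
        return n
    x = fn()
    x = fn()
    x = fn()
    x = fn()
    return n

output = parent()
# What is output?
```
2106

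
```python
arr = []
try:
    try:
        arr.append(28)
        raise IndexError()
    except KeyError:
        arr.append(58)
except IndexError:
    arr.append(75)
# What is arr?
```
[28, 75]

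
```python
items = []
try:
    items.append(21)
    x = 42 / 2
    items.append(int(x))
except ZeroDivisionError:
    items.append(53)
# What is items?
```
[21, 21]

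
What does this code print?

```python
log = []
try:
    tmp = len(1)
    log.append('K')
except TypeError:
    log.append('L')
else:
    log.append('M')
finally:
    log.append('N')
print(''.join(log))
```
LN

Exception: except runs, else skipped, finally runs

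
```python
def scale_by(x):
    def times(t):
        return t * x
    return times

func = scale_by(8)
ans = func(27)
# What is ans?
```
216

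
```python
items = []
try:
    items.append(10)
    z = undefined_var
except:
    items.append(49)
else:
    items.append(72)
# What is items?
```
[10, 49]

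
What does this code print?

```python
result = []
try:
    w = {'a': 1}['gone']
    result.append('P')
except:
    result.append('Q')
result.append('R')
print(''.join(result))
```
QR

Exception raised in try, caught by bare except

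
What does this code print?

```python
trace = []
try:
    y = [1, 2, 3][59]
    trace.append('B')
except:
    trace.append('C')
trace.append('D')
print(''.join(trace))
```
CD

Exception raised in try, caught by bare except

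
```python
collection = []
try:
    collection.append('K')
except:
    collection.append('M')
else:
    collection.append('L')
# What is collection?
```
['K', 'L']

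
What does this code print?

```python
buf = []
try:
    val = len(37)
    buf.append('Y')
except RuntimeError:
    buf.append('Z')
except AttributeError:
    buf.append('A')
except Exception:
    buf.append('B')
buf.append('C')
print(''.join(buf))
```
BC

TypeError not specifically caught, falls to Exception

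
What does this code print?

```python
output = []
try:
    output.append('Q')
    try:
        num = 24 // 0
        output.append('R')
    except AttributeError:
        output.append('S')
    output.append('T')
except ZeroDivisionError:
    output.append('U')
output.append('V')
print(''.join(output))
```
QUV

Inner handler doesn't match, propagates to outer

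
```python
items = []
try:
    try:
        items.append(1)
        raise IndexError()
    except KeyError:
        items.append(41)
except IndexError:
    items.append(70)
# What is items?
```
[1, 70]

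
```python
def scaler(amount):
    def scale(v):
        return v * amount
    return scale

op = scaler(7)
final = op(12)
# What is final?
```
84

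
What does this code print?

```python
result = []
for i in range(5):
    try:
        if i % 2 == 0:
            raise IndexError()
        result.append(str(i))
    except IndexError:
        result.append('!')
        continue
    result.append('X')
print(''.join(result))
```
!1X!3X!

continue in except skips rest of loop body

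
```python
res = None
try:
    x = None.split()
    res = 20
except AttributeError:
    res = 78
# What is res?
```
78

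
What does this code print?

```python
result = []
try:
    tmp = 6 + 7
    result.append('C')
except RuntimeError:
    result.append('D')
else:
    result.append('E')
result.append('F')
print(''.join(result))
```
CEF

else block runs when no exception occurs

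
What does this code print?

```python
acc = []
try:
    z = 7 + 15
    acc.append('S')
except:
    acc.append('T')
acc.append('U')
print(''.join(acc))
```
SU

No exception, try block completes normally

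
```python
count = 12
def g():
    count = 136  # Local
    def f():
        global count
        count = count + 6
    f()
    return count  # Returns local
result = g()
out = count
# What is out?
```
18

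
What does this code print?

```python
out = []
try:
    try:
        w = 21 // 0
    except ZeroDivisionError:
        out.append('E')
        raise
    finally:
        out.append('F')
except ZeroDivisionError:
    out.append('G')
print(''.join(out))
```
EFG

finally runs before re-raised exception propagates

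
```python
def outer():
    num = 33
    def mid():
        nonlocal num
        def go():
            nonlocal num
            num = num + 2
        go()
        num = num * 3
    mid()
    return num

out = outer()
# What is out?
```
105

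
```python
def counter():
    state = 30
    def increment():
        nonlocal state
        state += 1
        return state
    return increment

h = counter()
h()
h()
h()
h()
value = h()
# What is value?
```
35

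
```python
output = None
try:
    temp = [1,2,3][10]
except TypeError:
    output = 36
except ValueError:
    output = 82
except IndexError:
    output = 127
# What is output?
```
127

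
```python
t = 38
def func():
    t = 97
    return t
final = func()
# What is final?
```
97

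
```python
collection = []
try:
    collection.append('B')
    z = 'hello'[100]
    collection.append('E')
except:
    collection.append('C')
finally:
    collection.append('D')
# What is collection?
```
['B', 'C', 'D']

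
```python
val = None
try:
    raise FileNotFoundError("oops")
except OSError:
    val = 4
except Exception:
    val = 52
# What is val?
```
4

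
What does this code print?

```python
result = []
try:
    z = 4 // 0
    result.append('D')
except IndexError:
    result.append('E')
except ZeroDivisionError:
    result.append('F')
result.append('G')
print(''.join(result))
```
FG

ZeroDivisionError is caught by its specific handler, not IndexError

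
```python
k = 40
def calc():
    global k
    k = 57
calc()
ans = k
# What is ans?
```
57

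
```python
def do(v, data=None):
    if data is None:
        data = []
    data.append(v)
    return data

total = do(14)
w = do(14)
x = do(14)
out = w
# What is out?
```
[14]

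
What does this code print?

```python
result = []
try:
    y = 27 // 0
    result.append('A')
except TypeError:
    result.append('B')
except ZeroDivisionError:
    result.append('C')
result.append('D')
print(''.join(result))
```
CD

ZeroDivisionError is caught by its specific handler, not TypeError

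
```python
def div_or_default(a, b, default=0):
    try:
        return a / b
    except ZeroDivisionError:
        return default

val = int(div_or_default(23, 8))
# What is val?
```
2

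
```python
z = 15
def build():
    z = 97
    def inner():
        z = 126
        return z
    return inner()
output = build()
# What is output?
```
126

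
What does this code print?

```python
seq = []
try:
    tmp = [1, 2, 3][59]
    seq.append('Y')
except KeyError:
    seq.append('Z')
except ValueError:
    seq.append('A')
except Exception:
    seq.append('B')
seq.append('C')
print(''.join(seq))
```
BC

IndexError not specifically caught, falls to Exception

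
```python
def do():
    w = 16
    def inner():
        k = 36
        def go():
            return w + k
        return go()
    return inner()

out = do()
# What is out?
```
52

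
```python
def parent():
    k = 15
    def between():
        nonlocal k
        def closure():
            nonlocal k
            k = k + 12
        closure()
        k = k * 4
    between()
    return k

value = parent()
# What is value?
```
108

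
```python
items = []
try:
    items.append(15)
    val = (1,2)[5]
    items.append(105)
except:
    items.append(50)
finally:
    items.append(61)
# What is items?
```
[15, 50, 61]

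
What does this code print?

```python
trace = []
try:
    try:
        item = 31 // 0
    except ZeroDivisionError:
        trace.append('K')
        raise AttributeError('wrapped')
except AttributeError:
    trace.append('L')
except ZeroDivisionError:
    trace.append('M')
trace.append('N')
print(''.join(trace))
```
KLN

AttributeError raised and caught, original ZeroDivisionError not re-raised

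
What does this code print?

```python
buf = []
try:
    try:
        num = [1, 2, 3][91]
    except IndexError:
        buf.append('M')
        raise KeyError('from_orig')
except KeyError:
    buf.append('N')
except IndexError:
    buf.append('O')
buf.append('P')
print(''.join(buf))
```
MNP

KeyError raised and caught, original IndexError not re-raised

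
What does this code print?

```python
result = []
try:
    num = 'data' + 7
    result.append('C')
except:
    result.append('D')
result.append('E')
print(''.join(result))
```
DE

Exception raised in try, caught by bare except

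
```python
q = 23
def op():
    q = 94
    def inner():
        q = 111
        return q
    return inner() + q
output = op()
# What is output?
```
205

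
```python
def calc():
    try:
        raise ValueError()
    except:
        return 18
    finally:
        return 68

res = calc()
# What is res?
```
68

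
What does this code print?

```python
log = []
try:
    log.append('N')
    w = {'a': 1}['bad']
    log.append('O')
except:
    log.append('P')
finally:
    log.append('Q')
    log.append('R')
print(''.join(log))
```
NPQR

Code before exception runs, then except, then all of finally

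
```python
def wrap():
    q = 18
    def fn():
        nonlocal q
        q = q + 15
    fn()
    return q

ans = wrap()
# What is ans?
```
33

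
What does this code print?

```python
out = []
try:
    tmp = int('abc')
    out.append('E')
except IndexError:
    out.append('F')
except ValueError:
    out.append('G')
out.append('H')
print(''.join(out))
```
GH

ValueError is caught by its specific handler, not IndexError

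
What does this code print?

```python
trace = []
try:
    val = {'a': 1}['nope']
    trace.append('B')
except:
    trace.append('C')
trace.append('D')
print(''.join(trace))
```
CD

Exception raised in try, caught by bare except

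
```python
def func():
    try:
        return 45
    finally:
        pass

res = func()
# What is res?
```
45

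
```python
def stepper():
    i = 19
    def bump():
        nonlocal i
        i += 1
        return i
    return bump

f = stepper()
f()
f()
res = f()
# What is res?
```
22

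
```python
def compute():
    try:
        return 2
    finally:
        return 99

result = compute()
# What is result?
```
99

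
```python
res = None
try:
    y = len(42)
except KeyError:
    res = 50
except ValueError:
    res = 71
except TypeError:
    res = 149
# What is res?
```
149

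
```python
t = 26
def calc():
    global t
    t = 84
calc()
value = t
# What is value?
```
84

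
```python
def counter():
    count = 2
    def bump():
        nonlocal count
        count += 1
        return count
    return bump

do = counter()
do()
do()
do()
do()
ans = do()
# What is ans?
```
7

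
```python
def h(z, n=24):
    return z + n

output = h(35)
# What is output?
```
59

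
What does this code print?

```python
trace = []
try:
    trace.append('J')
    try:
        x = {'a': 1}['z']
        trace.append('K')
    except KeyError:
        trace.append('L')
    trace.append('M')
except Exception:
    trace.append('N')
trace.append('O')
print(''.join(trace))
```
JLMO

Inner exception caught by inner handler, outer continues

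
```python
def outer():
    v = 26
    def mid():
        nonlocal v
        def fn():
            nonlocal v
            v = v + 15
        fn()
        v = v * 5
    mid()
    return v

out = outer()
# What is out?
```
205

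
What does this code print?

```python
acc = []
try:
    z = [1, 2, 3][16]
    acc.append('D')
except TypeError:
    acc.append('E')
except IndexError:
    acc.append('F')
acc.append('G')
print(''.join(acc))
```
FG

IndexError is caught by its specific handler, not TypeError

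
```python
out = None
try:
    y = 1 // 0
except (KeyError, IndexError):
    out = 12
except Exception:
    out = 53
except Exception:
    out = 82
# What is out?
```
53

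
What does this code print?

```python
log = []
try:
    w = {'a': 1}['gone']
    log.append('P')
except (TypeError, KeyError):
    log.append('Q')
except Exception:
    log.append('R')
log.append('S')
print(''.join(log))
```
QS

KeyError matches tuple containing it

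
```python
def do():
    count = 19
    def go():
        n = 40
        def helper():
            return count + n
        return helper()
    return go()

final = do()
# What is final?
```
59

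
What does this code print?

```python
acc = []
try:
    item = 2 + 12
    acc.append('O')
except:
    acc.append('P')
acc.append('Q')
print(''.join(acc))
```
OQ

No exception, try block completes normally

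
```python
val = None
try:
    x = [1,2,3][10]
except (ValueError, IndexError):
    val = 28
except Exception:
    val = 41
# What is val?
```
28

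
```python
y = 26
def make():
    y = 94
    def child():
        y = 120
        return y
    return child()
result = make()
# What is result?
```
120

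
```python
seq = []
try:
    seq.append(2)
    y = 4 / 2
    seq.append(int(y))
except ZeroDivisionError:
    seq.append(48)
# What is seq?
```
[2, 2]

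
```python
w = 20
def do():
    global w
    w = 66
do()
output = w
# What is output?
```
66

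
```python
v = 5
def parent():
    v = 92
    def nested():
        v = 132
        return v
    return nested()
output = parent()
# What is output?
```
132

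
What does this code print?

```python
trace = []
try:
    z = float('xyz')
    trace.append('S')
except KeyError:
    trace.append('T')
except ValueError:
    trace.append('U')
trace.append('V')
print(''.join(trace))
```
UV

ValueError is caught by its specific handler, not KeyError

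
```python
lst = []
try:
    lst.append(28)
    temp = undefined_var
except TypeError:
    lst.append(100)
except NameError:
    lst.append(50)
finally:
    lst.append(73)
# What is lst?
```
[28, 50, 73]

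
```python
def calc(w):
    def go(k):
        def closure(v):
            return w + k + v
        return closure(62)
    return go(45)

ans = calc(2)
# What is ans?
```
109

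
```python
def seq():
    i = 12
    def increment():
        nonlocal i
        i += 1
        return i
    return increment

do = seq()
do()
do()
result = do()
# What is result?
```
15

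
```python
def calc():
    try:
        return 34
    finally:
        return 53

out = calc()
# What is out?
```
53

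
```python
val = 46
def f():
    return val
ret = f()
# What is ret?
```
46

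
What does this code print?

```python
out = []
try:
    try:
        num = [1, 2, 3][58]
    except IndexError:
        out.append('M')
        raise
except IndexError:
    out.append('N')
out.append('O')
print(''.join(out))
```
MNO

raise without argument re-raises current exception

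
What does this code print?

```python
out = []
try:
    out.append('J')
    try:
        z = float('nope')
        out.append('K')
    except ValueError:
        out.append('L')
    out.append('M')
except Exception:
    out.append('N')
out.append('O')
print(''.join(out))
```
JLMO

Inner exception caught by inner handler, outer continues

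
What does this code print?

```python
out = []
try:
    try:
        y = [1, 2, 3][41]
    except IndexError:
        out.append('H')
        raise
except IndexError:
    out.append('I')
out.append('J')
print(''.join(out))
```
HIJ

raise without argument re-raises current exception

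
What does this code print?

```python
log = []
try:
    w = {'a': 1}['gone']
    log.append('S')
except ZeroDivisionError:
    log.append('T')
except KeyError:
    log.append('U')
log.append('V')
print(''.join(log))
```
UV

KeyError is caught by its specific handler, not ZeroDivisionError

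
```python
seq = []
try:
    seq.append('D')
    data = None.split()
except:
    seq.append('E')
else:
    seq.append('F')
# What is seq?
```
['D', 'E']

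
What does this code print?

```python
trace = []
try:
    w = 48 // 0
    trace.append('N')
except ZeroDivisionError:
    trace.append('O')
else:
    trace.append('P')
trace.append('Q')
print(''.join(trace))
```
OQ

else block skipped when exception is caught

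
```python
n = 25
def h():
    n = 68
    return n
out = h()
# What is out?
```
68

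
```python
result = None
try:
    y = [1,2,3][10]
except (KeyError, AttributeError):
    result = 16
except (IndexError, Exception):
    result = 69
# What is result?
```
69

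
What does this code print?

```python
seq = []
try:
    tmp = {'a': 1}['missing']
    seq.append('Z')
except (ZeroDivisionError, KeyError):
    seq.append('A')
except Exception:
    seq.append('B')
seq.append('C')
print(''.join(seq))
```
AC

KeyError matches tuple containing it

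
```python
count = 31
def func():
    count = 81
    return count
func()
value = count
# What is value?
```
31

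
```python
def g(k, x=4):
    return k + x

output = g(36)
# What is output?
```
40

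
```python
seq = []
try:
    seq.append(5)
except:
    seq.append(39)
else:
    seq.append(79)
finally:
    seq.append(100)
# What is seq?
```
[5, 79, 100]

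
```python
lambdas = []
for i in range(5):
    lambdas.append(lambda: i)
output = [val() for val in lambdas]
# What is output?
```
[4, 4, 4, 4, 4]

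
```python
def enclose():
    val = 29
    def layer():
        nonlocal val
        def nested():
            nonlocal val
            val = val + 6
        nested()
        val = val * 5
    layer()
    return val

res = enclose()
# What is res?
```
175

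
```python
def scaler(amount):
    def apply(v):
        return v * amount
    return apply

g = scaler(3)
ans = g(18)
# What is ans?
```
54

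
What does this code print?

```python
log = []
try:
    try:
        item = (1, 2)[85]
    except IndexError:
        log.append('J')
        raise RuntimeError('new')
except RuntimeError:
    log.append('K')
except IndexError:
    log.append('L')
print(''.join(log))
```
JK

New RuntimeError raised, caught by outer RuntimeError handler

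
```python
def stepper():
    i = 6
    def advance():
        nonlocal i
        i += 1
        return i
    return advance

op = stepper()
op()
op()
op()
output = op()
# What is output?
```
10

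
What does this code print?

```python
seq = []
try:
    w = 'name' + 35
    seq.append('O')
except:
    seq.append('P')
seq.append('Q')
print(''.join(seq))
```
PQ

Exception raised in try, caught by bare except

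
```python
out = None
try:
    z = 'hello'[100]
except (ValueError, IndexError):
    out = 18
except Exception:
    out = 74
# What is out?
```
18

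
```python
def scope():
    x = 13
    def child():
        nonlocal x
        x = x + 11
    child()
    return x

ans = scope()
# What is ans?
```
24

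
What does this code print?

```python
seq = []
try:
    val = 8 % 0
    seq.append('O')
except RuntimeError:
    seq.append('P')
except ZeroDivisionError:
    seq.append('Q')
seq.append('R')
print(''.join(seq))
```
QR

ZeroDivisionError is caught by its specific handler, not RuntimeError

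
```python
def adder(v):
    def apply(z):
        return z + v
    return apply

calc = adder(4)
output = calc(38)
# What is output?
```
42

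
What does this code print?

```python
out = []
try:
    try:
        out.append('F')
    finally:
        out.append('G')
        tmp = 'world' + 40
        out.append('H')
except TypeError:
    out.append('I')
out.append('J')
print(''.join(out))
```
FGIJ

Exception in inner finally caught by outer except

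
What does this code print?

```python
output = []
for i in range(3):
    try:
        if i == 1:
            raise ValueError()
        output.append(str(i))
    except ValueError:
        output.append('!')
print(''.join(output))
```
0!2

Exception on i=1 caught, loop continues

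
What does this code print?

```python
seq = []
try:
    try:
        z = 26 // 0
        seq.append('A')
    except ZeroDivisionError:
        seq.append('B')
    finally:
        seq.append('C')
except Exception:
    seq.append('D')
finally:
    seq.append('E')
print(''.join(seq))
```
BCE

Both finally blocks run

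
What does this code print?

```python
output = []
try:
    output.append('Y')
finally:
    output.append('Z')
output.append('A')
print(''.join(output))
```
YZA

try/finally without except, no exception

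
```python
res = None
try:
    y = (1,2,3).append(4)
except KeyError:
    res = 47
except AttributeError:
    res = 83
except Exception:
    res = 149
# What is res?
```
83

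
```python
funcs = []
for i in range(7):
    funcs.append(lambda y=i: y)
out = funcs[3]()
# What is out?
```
3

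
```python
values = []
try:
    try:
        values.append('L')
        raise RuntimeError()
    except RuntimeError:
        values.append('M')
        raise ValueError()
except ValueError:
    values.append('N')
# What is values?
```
['L', 'M', 'N']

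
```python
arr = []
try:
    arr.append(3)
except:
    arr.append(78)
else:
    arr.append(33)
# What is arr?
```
[3, 33]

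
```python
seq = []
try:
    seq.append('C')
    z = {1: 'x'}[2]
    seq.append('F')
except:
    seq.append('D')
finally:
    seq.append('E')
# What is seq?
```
['C', 'D', 'E']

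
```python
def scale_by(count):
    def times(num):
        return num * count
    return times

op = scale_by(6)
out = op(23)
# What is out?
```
138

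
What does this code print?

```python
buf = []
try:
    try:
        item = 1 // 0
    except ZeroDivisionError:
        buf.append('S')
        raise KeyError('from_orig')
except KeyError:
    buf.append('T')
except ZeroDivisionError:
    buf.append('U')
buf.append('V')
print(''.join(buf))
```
STV

KeyError raised and caught, original ZeroDivisionError not re-raised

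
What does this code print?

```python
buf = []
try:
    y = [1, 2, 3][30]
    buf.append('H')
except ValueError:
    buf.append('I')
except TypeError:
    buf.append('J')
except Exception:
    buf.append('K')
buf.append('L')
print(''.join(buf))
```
KL

IndexError not specifically caught, falls to Exception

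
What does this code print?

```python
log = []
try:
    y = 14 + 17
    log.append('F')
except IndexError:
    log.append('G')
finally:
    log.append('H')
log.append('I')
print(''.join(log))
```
FHI

finally runs after normal execution too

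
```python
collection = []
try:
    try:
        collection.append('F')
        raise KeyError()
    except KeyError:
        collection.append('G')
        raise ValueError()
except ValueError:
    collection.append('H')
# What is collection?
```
['F', 'G', 'H']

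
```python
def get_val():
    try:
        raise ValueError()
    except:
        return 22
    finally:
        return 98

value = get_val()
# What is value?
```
98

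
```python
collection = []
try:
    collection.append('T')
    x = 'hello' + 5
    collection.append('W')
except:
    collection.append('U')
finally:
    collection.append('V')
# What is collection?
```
['T', 'U', 'V']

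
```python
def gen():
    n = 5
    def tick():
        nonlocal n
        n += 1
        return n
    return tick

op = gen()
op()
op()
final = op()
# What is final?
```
8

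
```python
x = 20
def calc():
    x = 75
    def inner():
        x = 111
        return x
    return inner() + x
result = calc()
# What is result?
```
186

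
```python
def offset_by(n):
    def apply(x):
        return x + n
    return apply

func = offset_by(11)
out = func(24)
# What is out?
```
35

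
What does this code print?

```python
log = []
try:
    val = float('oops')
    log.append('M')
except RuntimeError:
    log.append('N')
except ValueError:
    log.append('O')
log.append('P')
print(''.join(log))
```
OP

ValueError is caught by its specific handler, not RuntimeError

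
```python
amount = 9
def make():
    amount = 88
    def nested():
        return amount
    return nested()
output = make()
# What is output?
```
88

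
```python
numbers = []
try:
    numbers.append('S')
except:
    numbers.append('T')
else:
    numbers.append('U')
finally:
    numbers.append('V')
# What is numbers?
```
['S', 'U', 'V']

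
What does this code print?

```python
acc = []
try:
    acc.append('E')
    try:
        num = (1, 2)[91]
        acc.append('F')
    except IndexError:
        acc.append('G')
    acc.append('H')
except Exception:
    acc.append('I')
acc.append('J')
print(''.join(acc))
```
EGHJ

Inner exception caught by inner handler, outer continues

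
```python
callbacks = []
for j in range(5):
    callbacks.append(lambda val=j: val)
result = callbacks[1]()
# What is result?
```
1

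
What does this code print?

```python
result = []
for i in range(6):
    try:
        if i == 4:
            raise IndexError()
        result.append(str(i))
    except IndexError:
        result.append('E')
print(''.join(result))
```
0123E5

Exception on i=4 caught, loop continues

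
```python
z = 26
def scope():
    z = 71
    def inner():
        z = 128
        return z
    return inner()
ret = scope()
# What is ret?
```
128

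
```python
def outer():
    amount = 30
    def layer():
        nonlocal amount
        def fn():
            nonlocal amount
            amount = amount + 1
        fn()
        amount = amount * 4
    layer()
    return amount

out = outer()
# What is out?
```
124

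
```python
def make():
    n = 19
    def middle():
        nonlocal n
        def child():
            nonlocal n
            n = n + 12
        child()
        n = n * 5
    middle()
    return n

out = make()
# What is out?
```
155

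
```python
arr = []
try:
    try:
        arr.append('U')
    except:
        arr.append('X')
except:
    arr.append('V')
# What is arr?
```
['U']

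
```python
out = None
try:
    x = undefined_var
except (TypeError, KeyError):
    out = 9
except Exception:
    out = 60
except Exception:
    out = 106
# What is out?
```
60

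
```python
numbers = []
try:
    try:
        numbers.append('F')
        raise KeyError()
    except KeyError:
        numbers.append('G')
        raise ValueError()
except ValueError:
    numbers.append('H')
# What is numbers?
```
['F', 'G', 'H']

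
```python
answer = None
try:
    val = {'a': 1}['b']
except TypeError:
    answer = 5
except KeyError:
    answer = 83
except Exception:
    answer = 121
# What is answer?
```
83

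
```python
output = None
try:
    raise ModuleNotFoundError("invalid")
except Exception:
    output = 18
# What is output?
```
18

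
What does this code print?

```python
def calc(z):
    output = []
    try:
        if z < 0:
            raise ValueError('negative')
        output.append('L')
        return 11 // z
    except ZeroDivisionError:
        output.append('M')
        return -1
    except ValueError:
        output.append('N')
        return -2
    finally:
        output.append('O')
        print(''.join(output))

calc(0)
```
LMO

z=0 causes ZeroDivisionError, caught, finally prints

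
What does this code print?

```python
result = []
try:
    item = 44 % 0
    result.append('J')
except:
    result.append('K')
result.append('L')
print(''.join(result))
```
KL

Exception raised in try, caught by bare except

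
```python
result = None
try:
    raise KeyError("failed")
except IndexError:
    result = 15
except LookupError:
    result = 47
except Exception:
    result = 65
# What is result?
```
47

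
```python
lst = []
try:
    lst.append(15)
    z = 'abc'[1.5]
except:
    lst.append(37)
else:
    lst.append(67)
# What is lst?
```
[15, 37]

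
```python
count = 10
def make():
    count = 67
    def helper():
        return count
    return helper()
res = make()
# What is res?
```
67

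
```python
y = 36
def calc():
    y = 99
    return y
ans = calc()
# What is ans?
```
99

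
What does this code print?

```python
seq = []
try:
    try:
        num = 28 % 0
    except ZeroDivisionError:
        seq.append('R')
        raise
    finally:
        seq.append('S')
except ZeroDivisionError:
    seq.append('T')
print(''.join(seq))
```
RST

finally runs before re-raised exception propagates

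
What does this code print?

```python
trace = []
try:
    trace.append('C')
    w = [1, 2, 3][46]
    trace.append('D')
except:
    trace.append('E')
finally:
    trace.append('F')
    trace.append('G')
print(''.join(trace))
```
CEFG

Code before exception runs, then except, then all of finally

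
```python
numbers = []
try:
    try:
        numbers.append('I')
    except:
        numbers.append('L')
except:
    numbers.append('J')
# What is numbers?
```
['I']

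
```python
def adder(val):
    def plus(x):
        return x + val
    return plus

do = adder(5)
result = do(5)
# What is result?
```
10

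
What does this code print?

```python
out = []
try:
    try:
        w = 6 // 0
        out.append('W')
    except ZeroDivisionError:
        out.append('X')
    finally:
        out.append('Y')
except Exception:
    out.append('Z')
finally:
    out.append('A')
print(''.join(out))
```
XYA

Both finally blocks run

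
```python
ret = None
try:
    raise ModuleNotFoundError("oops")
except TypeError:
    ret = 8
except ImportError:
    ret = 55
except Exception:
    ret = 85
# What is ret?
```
55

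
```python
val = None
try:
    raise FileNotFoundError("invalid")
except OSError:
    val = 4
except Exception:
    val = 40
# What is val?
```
4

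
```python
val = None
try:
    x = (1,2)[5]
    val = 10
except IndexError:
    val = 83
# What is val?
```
83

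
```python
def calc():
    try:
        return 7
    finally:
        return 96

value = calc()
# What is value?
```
96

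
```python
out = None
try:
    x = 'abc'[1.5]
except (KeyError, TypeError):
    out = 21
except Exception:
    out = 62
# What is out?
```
21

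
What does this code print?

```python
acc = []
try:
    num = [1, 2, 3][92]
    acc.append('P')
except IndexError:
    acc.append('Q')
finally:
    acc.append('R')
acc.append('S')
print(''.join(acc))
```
QRS

finally always runs, even after exception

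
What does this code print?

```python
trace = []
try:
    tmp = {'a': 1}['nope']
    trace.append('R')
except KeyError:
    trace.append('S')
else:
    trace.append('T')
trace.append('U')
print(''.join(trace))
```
SU

else block skipped when exception is caught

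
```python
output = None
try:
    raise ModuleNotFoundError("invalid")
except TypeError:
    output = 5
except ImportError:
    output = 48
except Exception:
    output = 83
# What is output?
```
48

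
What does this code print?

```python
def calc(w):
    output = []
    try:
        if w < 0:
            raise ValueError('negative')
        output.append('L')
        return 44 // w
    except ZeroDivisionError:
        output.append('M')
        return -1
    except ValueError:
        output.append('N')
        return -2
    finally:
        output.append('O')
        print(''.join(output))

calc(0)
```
LMO

w=0 causes ZeroDivisionError, caught, finally prints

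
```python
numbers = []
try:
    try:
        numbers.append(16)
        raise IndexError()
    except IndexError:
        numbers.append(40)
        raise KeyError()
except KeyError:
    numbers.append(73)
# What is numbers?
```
[16, 40, 73]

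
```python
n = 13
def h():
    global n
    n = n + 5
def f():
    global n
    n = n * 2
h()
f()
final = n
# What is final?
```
36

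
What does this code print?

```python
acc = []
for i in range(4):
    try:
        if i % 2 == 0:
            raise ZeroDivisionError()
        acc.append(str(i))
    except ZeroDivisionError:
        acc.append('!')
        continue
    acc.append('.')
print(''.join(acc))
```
!1.!3.

continue in except skips rest of loop body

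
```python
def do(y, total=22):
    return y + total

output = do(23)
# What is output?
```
45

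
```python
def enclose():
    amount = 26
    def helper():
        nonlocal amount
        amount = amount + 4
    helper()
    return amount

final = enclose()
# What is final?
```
30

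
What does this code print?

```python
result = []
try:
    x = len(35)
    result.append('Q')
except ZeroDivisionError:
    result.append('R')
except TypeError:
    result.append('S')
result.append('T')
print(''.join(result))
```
ST

TypeError is caught by its specific handler, not ZeroDivisionError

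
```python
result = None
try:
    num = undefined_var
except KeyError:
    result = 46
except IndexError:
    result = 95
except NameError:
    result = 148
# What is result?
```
148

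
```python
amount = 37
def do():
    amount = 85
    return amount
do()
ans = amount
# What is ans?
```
37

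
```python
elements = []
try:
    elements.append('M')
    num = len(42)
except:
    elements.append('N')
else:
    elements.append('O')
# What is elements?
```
['M', 'N']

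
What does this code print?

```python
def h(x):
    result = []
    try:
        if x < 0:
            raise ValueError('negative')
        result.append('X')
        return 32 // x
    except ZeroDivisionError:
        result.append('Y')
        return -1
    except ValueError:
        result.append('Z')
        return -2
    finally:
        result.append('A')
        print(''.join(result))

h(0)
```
XYA

x=0 causes ZeroDivisionError, caught, finally prints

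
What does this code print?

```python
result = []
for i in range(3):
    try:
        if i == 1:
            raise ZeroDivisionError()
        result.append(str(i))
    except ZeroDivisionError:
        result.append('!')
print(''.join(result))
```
0!2

Exception on i=1 caught, loop continues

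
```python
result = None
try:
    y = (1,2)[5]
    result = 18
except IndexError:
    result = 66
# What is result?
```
66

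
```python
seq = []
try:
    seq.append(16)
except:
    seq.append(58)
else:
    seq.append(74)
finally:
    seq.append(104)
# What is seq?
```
[16, 74, 104]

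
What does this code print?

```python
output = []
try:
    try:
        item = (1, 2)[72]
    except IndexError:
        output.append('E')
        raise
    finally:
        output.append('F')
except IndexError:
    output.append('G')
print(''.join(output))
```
EFG

finally runs before re-raised exception propagates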